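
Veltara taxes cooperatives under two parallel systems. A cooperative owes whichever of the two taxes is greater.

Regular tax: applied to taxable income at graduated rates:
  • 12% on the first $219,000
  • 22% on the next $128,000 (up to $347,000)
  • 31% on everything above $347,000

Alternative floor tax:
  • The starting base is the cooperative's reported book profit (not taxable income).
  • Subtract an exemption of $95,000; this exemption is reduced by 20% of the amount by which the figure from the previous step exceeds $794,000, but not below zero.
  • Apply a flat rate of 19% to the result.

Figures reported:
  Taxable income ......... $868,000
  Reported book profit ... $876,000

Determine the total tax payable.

Regular tax:
  $219,000 × 12% = $26,280
  $128,000 × 22% = $28,160
  $521,000 × 31% = $161,510
  → $215,950

Alternative floor tax:
  Base (reported book profit): $876,000
  Exemption: $95,000 − 20% × ($876,000 − $794,000) = $95,000 − $16,400 = $78,600
  Base: $876,000 − $78,600 = $797,400
  $797,400 × 19% = $151,506

$215,950 > $151,506, so the regular tax governs.

$215,950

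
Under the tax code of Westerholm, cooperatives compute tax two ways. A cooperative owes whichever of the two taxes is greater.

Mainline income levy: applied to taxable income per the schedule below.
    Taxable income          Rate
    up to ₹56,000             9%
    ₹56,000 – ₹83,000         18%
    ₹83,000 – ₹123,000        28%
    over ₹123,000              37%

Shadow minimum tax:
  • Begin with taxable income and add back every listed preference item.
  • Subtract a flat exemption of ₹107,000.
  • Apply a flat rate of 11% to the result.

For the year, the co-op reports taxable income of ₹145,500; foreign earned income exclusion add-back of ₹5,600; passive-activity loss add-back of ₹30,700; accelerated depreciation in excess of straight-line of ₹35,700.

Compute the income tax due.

₹29,425

Mainline income levy:
  ₹56,000 × 9% = ₹5,040
  ₹27,000 × 18% = ₹4,860
  ₹40,000 × 28% = ₹11,200
  ₹22,500 × 37% = ₹8,325
  → ₹29,425

Shadow minimum tax:
  Adjusted income: ₹145,500 + ₹5,600 + ₹30,700 + ₹35,700 = ₹217,500
  Less exemption ₹107,000 → base ₹110,500
  ₹110,500 × 11% = ₹12,155

₹29,425 > ₹12,155, so the mainline income levy governs.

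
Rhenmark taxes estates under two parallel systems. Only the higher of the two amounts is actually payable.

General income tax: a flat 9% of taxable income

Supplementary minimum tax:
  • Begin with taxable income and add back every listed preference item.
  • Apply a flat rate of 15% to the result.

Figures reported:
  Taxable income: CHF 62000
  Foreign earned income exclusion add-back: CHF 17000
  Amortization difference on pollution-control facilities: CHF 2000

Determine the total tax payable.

CHF 12150

General income tax:
  CHF 62000 × 9% = CHF 5580

Supplementary minimum tax:
  Adjusted income: CHF 62000 + CHF 17000 + CHF 2000 = CHF 81000
  CHF 81000 × 15% = CHF 12150

CHF 12150 > CHF 5580, so the supplementary minimum tax is the binding amount.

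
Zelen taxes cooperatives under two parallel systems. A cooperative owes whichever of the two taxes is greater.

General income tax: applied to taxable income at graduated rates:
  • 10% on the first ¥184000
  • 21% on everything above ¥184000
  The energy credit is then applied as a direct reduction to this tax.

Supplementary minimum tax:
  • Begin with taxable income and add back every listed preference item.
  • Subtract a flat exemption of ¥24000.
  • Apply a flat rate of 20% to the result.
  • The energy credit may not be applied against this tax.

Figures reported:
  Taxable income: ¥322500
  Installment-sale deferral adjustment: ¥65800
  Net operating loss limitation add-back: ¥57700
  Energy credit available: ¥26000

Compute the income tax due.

¥84400

General income tax:
  ¥184000 × 10% = ¥18400
  ¥138500 × 21% = ¥29085
  → ¥47485
  Less energy credit ¥26000 → ¥21485

Supplementary minimum tax:
  Adjusted income: ¥322500 + ¥65800 + ¥57700 = ¥446000
  Less exemption ¥24000 → base ¥422000
  ¥422000 × 20% = ¥84400

¥84400 > ¥21485, so the supplementary minimum tax is the binding amount.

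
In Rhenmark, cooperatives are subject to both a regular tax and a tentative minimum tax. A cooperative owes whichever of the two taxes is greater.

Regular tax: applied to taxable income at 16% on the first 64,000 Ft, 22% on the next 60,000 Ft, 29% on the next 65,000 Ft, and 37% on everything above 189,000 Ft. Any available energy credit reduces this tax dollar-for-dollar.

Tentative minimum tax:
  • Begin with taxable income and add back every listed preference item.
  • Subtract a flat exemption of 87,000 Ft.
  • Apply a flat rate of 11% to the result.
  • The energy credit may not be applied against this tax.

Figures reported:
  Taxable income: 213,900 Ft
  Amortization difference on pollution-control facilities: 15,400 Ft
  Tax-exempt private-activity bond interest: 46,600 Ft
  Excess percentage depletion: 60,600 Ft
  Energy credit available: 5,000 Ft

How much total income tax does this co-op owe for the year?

Tentative minimum tax:
  Adjusted income: 213,900 Ft + 15,400 Ft + 46,600 Ft + 60,600 Ft = 336,500 Ft
  Less exemption 87,000 Ft → base 249,500 Ft
  249,500 Ft × 11% = 27,445 Ft

Regular tax:
  64,000 Ft × 16% = 10,240 Ft
  60,000 Ft × 22% = 13,200 Ft
  65,000 Ft × 29% = 18,850 Ft
  24,900 Ft × 37% = 9,213 Ft
  → 51,503 Ft
  Less energy credit 5,000 Ft → 46,503 Ft

46,503 Ft > 27,445 Ft, so the regular tax governs.

46,503 Ft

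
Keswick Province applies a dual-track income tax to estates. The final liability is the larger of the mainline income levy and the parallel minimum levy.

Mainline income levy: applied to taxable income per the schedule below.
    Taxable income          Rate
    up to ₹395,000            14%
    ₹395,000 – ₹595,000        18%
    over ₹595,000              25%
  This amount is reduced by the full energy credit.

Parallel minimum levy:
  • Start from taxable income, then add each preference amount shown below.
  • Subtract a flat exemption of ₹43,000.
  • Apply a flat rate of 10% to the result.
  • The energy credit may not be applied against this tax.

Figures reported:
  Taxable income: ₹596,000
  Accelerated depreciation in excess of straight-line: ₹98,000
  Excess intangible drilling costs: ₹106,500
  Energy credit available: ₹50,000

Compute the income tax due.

Mainline income levy:
  ₹395,000 × 14% = ₹55,300
  ₹200,000 × 18% = ₹36,000
  ₹1,000 × 25% = ₹250
  → ₹91,550
  Less energy credit ₹50,000 → ₹41,550

Parallel minimum levy:
  Adjusted income: ₹596,000 + ₹98,000 + ₹106,500 = ₹800,500
  Less exemption ₹43,000 → base ₹757,500
  ₹757,500 × 10% = ₹75,750

₹75,750 > ₹41,550, so the parallel minimum levy is the binding amount.

₹75,750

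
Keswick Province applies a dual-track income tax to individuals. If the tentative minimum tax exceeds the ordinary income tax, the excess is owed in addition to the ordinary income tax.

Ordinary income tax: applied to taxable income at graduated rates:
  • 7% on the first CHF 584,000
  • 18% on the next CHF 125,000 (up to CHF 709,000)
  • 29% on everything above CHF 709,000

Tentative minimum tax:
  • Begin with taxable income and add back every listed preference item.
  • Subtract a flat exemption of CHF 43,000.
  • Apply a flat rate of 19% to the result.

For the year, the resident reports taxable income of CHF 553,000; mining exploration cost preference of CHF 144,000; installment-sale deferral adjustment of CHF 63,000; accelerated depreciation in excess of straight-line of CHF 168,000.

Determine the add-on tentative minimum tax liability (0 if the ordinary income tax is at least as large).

Ordinary income tax:
  CHF 553,000 × 7% = CHF 38,710

Tentative minimum tax:
  Adjusted income: CHF 553,000 + CHF 144,000 + CHF 63,000 + CHF 168,000 = CHF 928,000
  Less exemption CHF 43,000 → base CHF 885,000
  CHF 885,000 × 19% = CHF 168,150

Excess of tentative minimum tax over ordinary income tax: CHF 168,150 − CHF 38,710 = CHF 129,440.

CHF 129,440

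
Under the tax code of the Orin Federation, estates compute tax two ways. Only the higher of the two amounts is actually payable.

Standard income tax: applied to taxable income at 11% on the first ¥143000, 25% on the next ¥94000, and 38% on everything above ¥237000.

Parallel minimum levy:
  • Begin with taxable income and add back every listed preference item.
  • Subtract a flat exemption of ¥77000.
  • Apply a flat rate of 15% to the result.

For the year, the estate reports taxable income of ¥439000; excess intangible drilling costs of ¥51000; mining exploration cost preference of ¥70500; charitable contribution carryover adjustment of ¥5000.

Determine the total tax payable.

¥115990

Standard income tax:
  ¥143000 × 11% = ¥15730
  ¥94000 × 25% = ¥23500
  ¥202000 × 38% = ¥76760
  → ¥115990

Parallel minimum levy:
  Adjusted income: ¥439000 + ¥51000 + ¥70500 + ¥5000 = ¥565500
  Less exemption ¥77000 → base ¥488500
  ¥488500 × 15% = ¥73275

¥115990 > ¥73275, so the standard income tax governs.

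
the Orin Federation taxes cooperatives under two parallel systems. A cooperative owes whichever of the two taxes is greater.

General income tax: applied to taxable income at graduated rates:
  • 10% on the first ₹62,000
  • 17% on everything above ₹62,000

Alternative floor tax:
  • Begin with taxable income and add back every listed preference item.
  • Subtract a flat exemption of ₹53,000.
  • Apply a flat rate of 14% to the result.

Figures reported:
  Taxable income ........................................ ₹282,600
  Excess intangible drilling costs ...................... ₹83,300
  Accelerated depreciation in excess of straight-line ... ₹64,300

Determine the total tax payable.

Alternative floor tax:
  Adjusted income: ₹282,600 + ₹83,300 + ₹64,300 = ₹430,200
  Less exemption ₹53,000 → base ₹377,200
  ₹377,200 × 14% = ₹52,808

General income tax:
  ₹62,000 × 10% = ₹6,200
  ₹220,600 × 17% = ₹37,502
  → ₹43,702

₹52,808 > ₹43,702, so the alternative floor tax is the binding amount.

₹52,808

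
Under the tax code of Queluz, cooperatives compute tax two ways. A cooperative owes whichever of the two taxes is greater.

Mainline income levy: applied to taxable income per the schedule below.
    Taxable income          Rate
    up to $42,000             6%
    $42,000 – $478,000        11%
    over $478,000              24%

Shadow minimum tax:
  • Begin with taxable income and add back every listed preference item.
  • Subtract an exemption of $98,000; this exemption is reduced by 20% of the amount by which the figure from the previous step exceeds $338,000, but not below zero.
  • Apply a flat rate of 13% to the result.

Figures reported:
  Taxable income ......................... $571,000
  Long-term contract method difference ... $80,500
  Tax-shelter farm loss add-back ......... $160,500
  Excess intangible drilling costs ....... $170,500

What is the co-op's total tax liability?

$127,725

Shadow minimum tax:
  Adjusted income: $571,000 + $80,500 + $160,500 + $170,500 = $982,500
  Exemption: 20% × ($982,500 − $338,000) = $128,900 ≥ $98,000, so the exemption is fully phased out
  Base: $982,500 − $0 = $982,500
  $982,500 × 13% = $127,725

Mainline income levy:
  $42,000 × 6% = $2,520
  $436,000 × 11% = $47,960
  $93,000 × 24% = $22,320
  → $72,800

$127,725 > $72,800, so the shadow minimum tax is the binding amount.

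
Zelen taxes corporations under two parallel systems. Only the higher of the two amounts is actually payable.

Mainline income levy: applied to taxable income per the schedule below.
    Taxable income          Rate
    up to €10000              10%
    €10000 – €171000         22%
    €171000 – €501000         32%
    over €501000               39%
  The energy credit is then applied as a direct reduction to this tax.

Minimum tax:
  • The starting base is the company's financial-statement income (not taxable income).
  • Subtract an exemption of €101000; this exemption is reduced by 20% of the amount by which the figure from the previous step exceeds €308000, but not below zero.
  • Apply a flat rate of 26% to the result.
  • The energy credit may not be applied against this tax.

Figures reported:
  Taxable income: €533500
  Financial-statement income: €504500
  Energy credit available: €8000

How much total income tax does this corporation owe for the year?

Mainline income levy:
  €10000 × 10% = €1000
  €161000 × 22% = €35420
  €330000 × 32% = €105600
  €32500 × 39% = €12675
  → €154695
  Less energy credit €8000 → €146695

Minimum tax:
  Base (financial-statement income): €504500
  Exemption: €101000 − 20% × (€504500 − €308000) = €101000 − €39300 = €61700
  Base: €504500 − €61700 = €442800
  €442800 × 26% = €115128

€146695 > €115128, so the mainline income levy governs.

€146695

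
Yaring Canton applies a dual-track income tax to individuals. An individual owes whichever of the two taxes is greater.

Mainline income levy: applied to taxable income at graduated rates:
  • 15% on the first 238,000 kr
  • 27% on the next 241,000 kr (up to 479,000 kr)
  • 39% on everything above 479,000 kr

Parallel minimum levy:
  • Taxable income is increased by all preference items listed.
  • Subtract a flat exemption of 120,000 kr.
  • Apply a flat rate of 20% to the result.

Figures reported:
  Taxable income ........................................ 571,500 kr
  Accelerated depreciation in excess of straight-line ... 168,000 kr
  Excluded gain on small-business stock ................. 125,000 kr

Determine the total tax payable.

Mainline income levy:
  238,000 kr × 15% = 35,700 kr
  241,000 kr × 27% = 65,070 kr
  92,500 kr × 39% = 36,075 kr
  → 136,845 kr

Parallel minimum levy:
  Adjusted income: 571,500 kr + 168,000 kr + 125,000 kr = 864,500 kr
  Less exemption 120,000 kr → base 744,500 kr
  744,500 kr × 20% = 148,900 kr

148,900 kr > 136,845 kr, so the parallel minimum levy is the binding amount.

148,900 kr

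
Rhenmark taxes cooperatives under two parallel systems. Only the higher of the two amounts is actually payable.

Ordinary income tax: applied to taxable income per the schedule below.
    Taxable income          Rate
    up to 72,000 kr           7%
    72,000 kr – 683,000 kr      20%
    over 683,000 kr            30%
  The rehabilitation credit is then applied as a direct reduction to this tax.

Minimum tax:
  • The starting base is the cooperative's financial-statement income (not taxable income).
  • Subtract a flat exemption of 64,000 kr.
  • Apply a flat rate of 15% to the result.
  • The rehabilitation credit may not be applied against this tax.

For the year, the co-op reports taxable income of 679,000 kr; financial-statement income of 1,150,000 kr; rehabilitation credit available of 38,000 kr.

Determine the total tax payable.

162,900 kr

Ordinary income tax:
  72,000 kr × 7% = 5,040 kr
  607,000 kr × 20% = 121,400 kr
  → 126,440 kr
  Less rehabilitation credit 38,000 kr → 88,440 kr

Minimum tax:
  Base (financial-statement income): 1,150,000 kr
  Less exemption 64,000 kr → base 1,086,000 kr
  1,086,000 kr × 15% = 162,900 kr

162,900 kr > 88,440 kr, so the minimum tax is the binding amount.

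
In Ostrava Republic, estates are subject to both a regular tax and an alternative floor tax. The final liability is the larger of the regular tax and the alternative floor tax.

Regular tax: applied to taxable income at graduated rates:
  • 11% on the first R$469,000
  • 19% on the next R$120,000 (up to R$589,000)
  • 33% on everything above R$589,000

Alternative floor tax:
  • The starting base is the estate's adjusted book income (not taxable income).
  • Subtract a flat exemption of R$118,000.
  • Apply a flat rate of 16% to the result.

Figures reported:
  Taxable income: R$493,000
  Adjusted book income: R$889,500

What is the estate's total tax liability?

R$123,440

Regular tax:
  R$469,000 × 11% = R$51,590
  R$24,000 × 19% = R$4,560
  → R$56,150

Alternative floor tax:
  Base (adjusted book income): R$889,500
  Less exemption R$118,000 → base R$771,500
  R$771,500 × 16% = R$123,440

R$123,440 > R$56,150, so the alternative floor tax is the binding amount.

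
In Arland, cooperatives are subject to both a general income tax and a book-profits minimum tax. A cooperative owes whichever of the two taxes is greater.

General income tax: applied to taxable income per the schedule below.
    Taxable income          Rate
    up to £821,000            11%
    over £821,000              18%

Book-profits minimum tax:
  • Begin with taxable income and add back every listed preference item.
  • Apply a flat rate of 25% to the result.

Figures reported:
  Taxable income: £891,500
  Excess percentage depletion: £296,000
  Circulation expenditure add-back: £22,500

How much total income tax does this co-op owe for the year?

£302,500

Book-profits minimum tax:
  Adjusted income: £891,500 + £296,000 + £22,500 = £1,210,000
  £1,210,000 × 25% = £302,500

General income tax:
  £821,000 × 11% = £90,310
  £70,500 × 18% = £12,690
  → £103,000

£302,500 > £103,000, so the book-profits minimum tax is the binding amount.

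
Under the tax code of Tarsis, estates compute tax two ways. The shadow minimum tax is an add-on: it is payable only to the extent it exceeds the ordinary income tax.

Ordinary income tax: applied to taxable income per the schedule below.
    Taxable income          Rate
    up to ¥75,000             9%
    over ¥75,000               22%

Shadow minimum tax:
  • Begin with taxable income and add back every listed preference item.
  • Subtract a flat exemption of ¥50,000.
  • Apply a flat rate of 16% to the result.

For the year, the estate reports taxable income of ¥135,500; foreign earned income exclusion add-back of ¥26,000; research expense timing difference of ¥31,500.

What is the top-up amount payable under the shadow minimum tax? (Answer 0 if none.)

¥2,820

Shadow minimum tax:
  Adjusted income: ¥135,500 + ¥26,000 + ¥31,500 = ¥193,000
  Less exemption ¥50,000 → base ¥143,000
  ¥143,000 × 16% = ¥22,880

Ordinary income tax:
  ¥75,000 × 9% = ¥6,750
  ¥60,500 × 22% = ¥13,310
  → ¥20,060

Excess of shadow minimum tax over ordinary income tax: ¥22,880 − ¥20,060 = ¥2,820.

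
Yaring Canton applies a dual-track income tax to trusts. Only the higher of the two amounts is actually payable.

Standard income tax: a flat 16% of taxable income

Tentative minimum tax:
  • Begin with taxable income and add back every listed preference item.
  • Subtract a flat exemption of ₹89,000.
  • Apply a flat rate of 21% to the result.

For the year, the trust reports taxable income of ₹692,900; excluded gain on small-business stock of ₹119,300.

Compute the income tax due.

₹151,872

Tentative minimum tax:
  Adjusted income: ₹692,900 + ₹119,300 = ₹812,200
  Less exemption ₹89,000 → base ₹723,200
  ₹723,200 × 21% = ₹151,872

Standard income tax:
  ₹692,900 × 16% = ₹110,864

₹151,872 > ₹110,864, so the tentative minimum tax is the binding amount.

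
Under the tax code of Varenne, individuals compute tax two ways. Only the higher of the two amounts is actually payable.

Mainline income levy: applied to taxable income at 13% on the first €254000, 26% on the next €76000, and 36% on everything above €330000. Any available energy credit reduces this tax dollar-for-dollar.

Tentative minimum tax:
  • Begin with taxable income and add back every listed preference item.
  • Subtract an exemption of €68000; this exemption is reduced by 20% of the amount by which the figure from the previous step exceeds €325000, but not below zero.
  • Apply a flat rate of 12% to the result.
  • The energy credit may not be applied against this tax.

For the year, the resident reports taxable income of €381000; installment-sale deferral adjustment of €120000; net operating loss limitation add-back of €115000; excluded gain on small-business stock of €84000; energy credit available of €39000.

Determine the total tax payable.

Mainline income levy:
  €254000 × 13% = €33020
  €76000 × 26% = €19760
  €51000 × 36% = €18360
  → €71140
  Less energy credit €39000 → €32140

Tentative minimum tax:
  Adjusted income: €381000 + €120000 + €115000 + €84000 = €700000
  Exemption: 20% × (€700000 − €325000) = €75000 ≥ €68000, so the exemption is fully phased out
  Base: €700000 − €0 = €700000
  €700000 × 12% = €84000

€84000 > €32140, so the tentative minimum tax is the binding amount.

€84000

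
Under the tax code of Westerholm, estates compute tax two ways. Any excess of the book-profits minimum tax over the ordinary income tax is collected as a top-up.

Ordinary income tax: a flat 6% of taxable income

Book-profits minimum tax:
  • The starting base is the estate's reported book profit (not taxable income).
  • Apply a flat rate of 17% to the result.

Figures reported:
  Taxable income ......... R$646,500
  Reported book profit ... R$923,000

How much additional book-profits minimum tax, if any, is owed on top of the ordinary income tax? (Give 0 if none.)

Book-profits minimum tax:
  Base (reported book profit): R$923,000
  R$923,000 × 17% = R$156,910

Ordinary income tax:
  R$646,500 × 6% = R$38,790

Excess of book-profits minimum tax over ordinary income tax: R$156,910 − R$38,790 = R$118,120.

R$118,120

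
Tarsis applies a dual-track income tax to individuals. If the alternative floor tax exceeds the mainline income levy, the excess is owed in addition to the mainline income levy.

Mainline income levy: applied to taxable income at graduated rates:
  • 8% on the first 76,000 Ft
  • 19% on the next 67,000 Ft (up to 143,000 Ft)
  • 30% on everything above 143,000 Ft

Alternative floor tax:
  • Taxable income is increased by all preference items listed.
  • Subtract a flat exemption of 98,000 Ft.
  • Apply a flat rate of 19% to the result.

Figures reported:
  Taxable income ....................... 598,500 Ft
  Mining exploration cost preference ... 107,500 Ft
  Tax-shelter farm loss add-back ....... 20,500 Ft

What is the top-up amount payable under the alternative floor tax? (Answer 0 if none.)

0 Ft

Alternative floor tax:
  Adjusted income: 598,500 Ft + 107,500 Ft + 20,500 Ft = 726,500 Ft
  Less exemption 98,000 Ft → base 628,500 Ft
  628,500 Ft × 19% = 119,415 Ft

Mainline income levy:
  76,000 Ft × 8% = 6,080 Ft
  67,000 Ft × 19% = 12,730 Ft
  455,500 Ft × 30% = 136,650 Ft
  → 155,460 Ft

119,415 Ft ≤ 155,460 Ft, so no add-on is due.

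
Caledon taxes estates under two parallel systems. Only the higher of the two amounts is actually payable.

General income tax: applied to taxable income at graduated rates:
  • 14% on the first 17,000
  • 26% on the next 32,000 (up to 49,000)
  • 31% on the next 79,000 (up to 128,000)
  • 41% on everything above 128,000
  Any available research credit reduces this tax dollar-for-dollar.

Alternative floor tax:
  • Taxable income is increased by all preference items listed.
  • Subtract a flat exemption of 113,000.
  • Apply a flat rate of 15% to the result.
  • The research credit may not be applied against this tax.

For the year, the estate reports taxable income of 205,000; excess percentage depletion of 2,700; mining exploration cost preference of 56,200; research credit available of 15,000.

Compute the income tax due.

51,760

General income tax:
  17,000 × 14% = 2,380
  32,000 × 26% = 8,320
  79,000 × 31% = 24,490
  77,000 × 41% = 31,570
  → 66,760
  Less research credit 15,000 → 51,760

Alternative floor tax:
  Adjusted income: 205,000 + 2,700 + 56,200 = 263,900
  Less exemption 113,000 → base 150,900
  150,900 × 15% = 22,635

51,760 > 22,635, so the general income tax governs.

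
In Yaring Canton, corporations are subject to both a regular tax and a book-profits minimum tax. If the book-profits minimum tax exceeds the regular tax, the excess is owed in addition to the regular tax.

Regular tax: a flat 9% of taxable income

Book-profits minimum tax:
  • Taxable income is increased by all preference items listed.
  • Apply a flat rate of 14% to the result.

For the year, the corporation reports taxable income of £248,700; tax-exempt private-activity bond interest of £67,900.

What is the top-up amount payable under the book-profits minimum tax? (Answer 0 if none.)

Regular tax:
  £248,700 × 9% = £22,383

Book-profits minimum tax:
  Adjusted income: £248,700 + £67,900 = £316,600
  £316,600 × 14% = £44,324

Excess of book-profits minimum tax over regular tax: £44,324 − £22,383 = £21,941.

£21,941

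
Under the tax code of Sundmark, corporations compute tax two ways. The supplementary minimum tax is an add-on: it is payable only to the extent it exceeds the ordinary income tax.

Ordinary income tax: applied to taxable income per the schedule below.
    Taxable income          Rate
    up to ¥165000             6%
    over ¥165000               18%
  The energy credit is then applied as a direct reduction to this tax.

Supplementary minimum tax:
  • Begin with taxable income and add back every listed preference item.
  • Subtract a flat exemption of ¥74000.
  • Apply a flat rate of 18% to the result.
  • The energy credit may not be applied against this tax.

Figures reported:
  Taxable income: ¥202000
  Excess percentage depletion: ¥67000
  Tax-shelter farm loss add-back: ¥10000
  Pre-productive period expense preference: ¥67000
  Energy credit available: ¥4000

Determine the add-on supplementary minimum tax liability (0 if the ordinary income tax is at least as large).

¥36400

Supplementary minimum tax:
  Adjusted income: ¥202000 + ¥67000 + ¥10000 + ¥67000 = ¥346000
  Less exemption ¥74000 → base ¥272000
  ¥272000 × 18% = ¥48960

Ordinary income tax:
  ¥165000 × 6% = ¥9900
  ¥37000 × 18% = ¥6660
  → ¥16560
  Less energy credit ¥4000 → ¥12560

Excess of supplementary minimum tax over ordinary income tax: ¥48960 − ¥12560 = ¥36400.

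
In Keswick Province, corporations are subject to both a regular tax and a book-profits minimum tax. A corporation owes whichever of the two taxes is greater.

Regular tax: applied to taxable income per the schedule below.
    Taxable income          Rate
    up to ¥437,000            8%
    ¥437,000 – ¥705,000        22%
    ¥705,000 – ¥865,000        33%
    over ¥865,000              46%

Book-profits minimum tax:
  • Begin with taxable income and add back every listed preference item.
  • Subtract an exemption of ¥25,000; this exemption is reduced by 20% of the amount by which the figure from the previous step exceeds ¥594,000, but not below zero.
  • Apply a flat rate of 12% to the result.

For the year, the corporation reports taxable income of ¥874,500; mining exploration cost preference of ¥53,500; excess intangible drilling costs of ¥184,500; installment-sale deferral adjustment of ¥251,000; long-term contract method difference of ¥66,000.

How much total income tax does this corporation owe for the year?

Book-profits minimum tax:
  Adjusted income: ¥874,500 + ¥53,500 + ¥184,500 + ¥251,000 + ¥66,000 = ¥1,429,500
  Exemption: 20% × (¥1,429,500 − ¥594,000) = ¥167,100 ≥ ¥25,000, so the exemption is fully phased out
  Base: ¥1,429,500 − ¥0 = ¥1,429,500
  ¥1,429,500 × 12% = ¥171,540

Regular tax:
  ¥437,000 × 8% = ¥34,960
  ¥268,000 × 22% = ¥58,960
  ¥160,000 × 33% = ¥52,800
  ¥9,500 × 46% = ¥4,370
  → ¥151,090

¥171,540 > ¥151,090, so the book-profits minimum tax is the binding amount.

¥171,540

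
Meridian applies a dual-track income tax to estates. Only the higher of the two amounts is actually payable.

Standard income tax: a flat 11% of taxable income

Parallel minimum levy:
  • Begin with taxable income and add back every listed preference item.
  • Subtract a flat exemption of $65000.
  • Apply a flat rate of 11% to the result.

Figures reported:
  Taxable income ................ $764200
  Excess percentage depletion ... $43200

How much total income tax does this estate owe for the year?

$84062

Parallel minimum levy:
  Adjusted income: $764200 + $43200 = $807400
  Less exemption $65000 → base $742400
  $742400 × 11% = $81664

Standard income tax:
  $764200 × 11% = $84062

$84062 > $81664, so the standard income tax governs.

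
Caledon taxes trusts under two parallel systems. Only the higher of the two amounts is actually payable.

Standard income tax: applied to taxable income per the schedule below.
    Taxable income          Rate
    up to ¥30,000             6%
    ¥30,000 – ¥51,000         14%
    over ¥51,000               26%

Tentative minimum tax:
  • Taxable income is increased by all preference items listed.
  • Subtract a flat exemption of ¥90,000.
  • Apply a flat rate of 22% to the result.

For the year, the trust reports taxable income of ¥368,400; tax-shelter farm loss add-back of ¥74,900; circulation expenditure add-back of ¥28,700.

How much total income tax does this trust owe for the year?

¥87,264

Standard income tax:
  ¥30,000 × 6% = ¥1,800
  ¥21,000 × 14% = ¥2,940
  ¥317,400 × 26% = ¥82,524
  → ¥87,264

Tentative minimum tax:
  Adjusted income: ¥368,400 + ¥74,900 + ¥28,700 = ¥472,000
  Less exemption ¥90,000 → base ¥382,000
  ¥382,000 × 22% = ¥84,040

¥87,264 > ¥84,040, so the standard income tax governs.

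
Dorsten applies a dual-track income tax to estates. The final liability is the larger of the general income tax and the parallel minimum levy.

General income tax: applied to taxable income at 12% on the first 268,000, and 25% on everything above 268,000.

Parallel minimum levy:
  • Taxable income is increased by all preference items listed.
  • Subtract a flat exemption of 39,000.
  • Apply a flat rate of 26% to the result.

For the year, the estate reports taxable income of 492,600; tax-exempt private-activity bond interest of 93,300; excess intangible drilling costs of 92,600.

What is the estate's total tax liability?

166,270

Parallel minimum levy:
  Adjusted income: 492,600 + 93,300 + 92,600 = 678,500
  Less exemption 39,000 → base 639,500
  639,500 × 26% = 166,270

General income tax:
  268,000 × 12% = 32,160
  224,600 × 25% = 56,150
  → 88,310

166,270 > 88,310, so the parallel minimum levy is the binding amount.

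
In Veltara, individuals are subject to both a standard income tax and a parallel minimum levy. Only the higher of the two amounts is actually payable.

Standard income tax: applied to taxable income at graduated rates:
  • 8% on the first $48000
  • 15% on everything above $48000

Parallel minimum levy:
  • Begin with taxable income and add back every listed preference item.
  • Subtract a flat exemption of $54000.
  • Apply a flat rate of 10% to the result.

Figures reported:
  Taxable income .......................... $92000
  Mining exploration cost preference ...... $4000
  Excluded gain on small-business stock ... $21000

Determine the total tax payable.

$10440

Standard income tax:
  $48000 × 8% = $3840
  $44000 × 15% = $6600
  → $10440

Parallel minimum levy:
  Adjusted income: $92000 + $4000 + $21000 = $117000
  Less exemption $54000 → base $63000
  $63000 × 10% = $6300

$10440 > $6300, so the standard income tax governs.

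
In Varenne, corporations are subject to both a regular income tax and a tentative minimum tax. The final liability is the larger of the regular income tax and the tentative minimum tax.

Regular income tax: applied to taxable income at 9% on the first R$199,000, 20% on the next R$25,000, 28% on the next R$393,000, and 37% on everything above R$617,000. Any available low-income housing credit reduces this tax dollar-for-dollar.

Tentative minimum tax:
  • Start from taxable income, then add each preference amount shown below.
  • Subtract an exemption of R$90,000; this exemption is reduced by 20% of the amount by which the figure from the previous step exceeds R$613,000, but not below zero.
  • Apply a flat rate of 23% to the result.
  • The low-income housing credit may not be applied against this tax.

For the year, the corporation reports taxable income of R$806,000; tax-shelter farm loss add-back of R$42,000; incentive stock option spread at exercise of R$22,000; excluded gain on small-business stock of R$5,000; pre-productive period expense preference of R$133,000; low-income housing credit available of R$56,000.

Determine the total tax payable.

R$229,310

Regular income tax:
  R$199,000 × 9% = R$17,910
  R$25,000 × 20% = R$5,000
  R$393,000 × 28% = R$110,040
  R$189,000 × 37% = R$69,930
  → R$202,880
  Less low-income housing credit R$56,000 → R$146,880

Tentative minimum tax:
  Adjusted income: R$806,000 + R$42,000 + R$22,000 + R$5,000 + R$133,000 = R$1,008,000
  Exemption: R$90,000 − 20% × (R$1,008,000 − R$613,000) = R$90,000 − R$79,000 = R$11,000
  Base: R$1,008,000 − R$11,000 = R$997,000
  R$997,000 × 23% = R$229,310

R$229,310 > R$146,880, so the tentative minimum tax is the binding amount.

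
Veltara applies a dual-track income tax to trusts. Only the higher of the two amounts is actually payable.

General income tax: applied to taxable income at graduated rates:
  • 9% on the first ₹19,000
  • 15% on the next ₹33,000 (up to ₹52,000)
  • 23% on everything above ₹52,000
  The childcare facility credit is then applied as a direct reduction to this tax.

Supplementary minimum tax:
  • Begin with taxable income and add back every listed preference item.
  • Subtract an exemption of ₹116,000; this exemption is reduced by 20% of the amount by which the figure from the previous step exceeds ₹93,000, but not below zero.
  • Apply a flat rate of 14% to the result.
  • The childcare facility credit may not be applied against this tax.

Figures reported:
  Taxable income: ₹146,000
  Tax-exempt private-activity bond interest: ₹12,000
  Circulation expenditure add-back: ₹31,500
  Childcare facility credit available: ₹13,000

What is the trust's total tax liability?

Supplementary minimum tax:
  Adjusted income: ₹146,000 + ₹12,000 + ₹31,500 = ₹189,500
  Exemption: ₹116,000 − 20% × (₹189,500 − ₹93,000) = ₹116,000 − ₹19,300 = ₹96,700
  Base: ₹189,500 − ₹96,700 = ₹92,800
  ₹92,800 × 14% = ₹12,992

General income tax:
  ₹19,000 × 9% = ₹1,710
  ₹33,000 × 15% = ₹4,950
  ₹94,000 × 23% = ₹21,620
  → ₹28,280
  Less childcare facility credit ₹13,000 → ₹15,280

₹15,280 > ₹12,992, so the general income tax governs.

₹15,280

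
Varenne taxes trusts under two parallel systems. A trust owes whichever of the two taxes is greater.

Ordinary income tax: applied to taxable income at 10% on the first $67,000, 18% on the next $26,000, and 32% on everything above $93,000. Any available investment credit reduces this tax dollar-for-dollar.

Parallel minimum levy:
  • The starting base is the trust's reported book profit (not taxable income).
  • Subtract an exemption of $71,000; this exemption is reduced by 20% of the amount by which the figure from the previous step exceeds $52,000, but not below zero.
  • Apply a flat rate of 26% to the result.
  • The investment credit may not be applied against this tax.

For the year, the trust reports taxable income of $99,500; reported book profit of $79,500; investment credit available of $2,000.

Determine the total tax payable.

$11,460

Ordinary income tax:
  $67,000 × 10% = $6,700
  $26,000 × 18% = $4,680
  $6,500 × 32% = $2,080
  → $13,460
  Less investment credit $2,000 → $11,460

Parallel minimum levy:
  Base (reported book profit): $79,500
  Exemption: $71,000 − 20% × ($79,500 − $52,000) = $71,000 − $5,500 = $65,500
  Base: $79,500 − $65,500 = $14,000
  $14,000 × 26% = $3,640

$11,460 > $3,640, so the ordinary income tax governs.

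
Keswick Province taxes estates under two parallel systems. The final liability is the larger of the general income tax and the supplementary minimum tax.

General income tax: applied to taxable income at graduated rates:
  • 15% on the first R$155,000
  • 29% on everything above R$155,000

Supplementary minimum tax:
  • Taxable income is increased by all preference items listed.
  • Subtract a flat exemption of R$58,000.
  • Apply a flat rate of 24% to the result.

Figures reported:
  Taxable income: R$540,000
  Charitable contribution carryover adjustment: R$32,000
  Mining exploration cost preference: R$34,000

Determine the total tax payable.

R$134,900

General income tax:
  R$155,000 × 15% = R$23,250
  R$385,000 × 29% = R$111,650
  → R$134,900

Supplementary minimum tax:
  Adjusted income: R$540,000 + R$32,000 + R$34,000 = R$606,000
  Less exemption R$58,000 → base R$548,000
  R$548,000 × 24% = R$131,520

R$134,900 > R$131,520, so the general income tax governs.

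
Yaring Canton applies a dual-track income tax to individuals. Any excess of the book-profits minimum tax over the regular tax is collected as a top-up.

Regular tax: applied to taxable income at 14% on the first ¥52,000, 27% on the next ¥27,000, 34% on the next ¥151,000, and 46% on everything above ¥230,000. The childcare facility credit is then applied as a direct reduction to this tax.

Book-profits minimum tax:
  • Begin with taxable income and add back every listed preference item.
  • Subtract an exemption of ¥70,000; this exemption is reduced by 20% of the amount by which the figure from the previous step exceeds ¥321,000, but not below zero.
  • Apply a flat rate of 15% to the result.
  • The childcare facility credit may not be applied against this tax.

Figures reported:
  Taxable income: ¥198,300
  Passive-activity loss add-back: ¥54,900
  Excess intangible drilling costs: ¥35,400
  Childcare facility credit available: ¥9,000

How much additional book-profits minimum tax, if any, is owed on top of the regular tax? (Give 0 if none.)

¥0

Book-profits minimum tax:
  Adjusted income: ¥198,300 + ¥54,900 + ¥35,400 = ¥288,600
  Exemption: ¥288,600 ≤ ¥321,000, so full ¥70,000 applies
  Base: ¥288,600 − ¥70,000 = ¥218,600
  ¥218,600 × 15% = ¥32,790

Regular tax:
  ¥52,000 × 14% = ¥7,280
  ¥27,000 × 27% = ¥7,290
  ¥119,300 × 34% = ¥40,562
  → ¥55,132
  Less childcare facility credit ¥9,000 → ¥46,132

¥32,790 ≤ ¥46,132, so no add-on is due.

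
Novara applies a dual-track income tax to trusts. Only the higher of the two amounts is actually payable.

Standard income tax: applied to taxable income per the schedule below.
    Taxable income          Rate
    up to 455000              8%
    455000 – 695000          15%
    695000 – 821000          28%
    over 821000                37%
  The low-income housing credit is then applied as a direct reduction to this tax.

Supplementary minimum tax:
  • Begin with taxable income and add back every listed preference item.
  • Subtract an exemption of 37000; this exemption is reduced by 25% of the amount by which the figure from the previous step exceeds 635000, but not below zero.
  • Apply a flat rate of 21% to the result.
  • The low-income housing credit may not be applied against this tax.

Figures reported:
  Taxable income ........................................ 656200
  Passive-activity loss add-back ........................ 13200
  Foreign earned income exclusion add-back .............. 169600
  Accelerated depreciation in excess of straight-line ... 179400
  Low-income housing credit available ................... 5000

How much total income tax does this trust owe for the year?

213864

Supplementary minimum tax:
  Adjusted income: 656200 + 13200 + 169600 + 179400 = 1018400
  Exemption: 25% × (1018400 − 635000) = 95850 ≥ 37000, so the exemption is fully phased out
  Base: 1018400 − 0 = 1018400
  1018400 × 21% = 213864

Standard income tax:
  455000 × 8% = 36400
  201200 × 15% = 30180
  → 66580
  Less low-income housing credit 5000 → 61580

213864 > 61580, so the supplementary minimum tax is the binding amount.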